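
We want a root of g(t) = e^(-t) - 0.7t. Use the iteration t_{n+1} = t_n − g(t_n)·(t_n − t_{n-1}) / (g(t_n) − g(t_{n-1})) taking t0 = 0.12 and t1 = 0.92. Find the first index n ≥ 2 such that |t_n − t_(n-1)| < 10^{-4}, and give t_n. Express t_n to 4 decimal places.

g(0.12) = 0.802920, g(0.92) = -0.245481
t2 = 0.920000 − (-0.245481)·(0.800000)/(-1.048401) = 0.732682;  |Δ| = 0.187318
g(0.732682) = -0.032259
t3 = 0.732682 − (-0.032259)·(-0.187318)/(0.213222) = 0.704342;  |Δ| = 0.028340
g(0.704342) = 0.001394
t4 = 0.704342 − 0.001394·(-0.028340)/(0.033653) = 0.705516;  |Δ| = 0.001174
g(0.705516) = -0.000008
t5 = 0.705516 − (-0.000008)·(0.001174)/(-0.001402) = 0.705510;  |Δ| = 0.000007
|t5 − t4| = 0.000007 < 10^{-4}

n = 5, t_n = 0.7055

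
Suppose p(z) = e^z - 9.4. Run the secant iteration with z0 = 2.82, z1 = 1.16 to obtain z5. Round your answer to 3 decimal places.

p(2.82) = 7.37685, p(1.16) = -6.21007
z2 = 1.16000 − (-6.21007)·(1.16000 − 2.82000) / (-6.21007 − 7.37685) = 1.16000 − (10.30871)/(-13.58692) = 1.91872
p(1.91872) = -2.58774
z3 = 1.91872 − (-2.58774)·(1.91872 − 1.16000) / (-2.58774 − (-6.21007)) = 1.91872 − (-1.96338)/(3.62232) = 2.46075
p(2.46075) = 2.31355
z4 = 2.46075 − 2.31355·(2.46075 − 1.91872) / (2.31355 − (-2.58774)) = 2.46075 − (1.25400)/(4.90129) = 2.20490
p(2.20490) = -0.33069
z5 = 2.20490 − (-0.33069)·(2.20490 − 2.46075) / (-0.33069 − 2.31355) = 2.20490 − (0.08461)/(-2.64424) = 2.23689

2.237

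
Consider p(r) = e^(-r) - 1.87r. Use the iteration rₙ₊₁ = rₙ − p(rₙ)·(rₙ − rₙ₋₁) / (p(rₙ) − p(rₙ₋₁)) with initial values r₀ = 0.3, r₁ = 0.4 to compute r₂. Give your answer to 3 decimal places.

0.370

p(0.3) = 0.17982, p(0.4) = -0.07768
r₂ = 0.40000 − (-0.07768)·(0.40000 − 0.30000) / (-0.07768 − 0.17982) = 0.40000 − (-0.00777)/(-0.25750) = 0.36983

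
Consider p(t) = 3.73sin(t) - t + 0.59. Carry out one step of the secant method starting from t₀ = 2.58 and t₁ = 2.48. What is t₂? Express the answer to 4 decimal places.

2.5791

p(2.58) = -0.003645, p(2.48) = 0.401616
t₂ = 2.480000 − 0.401616·(2.480000 − 2.580000) / (0.401616 − (-0.003645)) = 2.480000 − (-0.040162)/(0.405261) = 2.579101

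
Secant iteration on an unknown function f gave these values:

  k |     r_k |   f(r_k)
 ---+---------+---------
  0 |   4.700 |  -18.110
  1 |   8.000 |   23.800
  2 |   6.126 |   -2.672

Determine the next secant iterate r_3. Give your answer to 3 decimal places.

r_3 = 6.126 − (-2.672)·(6.126 − 8.000) / (-2.672 − 23.800)
   = 6.126 − (5.00733)/(-26.47200) = 6.31516

6.315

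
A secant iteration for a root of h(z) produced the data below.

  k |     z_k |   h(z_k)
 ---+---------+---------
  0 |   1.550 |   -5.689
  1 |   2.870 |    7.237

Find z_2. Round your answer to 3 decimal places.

z_2 = 2.870 − 7.237·(2.870 − 1.550) / (7.237 − (-5.689))
   = 2.870 − (9.55284)/(12.92600) = 2.13096

2.131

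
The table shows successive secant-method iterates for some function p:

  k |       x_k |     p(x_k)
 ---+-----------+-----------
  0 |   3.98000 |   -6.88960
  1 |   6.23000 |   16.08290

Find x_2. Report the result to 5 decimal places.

x_2 = 6.23000 − 16.08290·(6.23000 − 3.98000) / (16.08290 − (-6.88960))
   = 6.23000 − (36.1865250)/(22.9725000) = 4.6547894

4.65479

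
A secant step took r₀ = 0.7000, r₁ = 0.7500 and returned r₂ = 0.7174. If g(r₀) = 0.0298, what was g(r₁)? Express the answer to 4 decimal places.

The secant line through (0.7000, 0.0298) and (0.7500, g(r₁)) crosses zero at r₂ = 0.7174.
So (0.7000, 0.0298), (0.7500, g(r₁)), (0.7174, 0) are collinear:
g(r₁) = 0.0298 · (0.7500 − 0.7174) / (0.7000 − 0.7174) = 0.0298 · (0.032600)/(-0.017400) = -0.055832

-0.0558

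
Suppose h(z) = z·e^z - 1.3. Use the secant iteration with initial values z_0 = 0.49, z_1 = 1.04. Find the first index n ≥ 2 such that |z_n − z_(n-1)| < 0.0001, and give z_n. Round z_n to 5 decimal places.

n = 6, z_n = 0.66713

h(0.49) = -0.5001651, h(1.04) = 1.6423857
z_2 = 1.0400000 − 1.6423857·(0.5500000)/(2.1425507) = 0.6183941;  |Δ| = 0.4216059
h(0.6183941) = -0.1522946
z_3 = 0.6183941 − (-0.1522946)·(-0.4216059)/(-1.7946803) = 0.6541711;  |Δ| = 0.0357770
h(0.6541711) = -0.0416710
z_4 = 0.6541711 − (-0.0416710)·(0.0357770)/(0.1106236) = 0.6676480;  |Δ| = 0.0134769
h(0.6676480) = 0.0016774
z_5 = 0.6676480 − 0.0016774·(0.0134769)/(0.0433483) = 0.6671265;  |Δ| = 0.0005215
h(0.6671265) = -0.0000175
z_6 = 0.6671265 − (-0.0000175)·(-0.0005215)/(-0.0016948) = 0.6671318;  |Δ| = 0.0000054
|z_6 − z_5| = 0.0000054 < 0.0001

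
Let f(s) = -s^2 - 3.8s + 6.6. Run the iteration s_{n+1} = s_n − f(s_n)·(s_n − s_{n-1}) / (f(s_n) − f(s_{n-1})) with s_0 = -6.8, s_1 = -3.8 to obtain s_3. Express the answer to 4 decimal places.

f(-6.8) = -13.800000, f(-3.8) = 6.600000
s_2 = -3.800000 − 6.600000·(-3.800000 − (-6.800000)) / (6.600000 − (-13.800000)) = -3.800000 − (19.800000)/(20.400000) = -4.770588
f(-4.770588) = 1.969723
s_3 = -4.770588 − 1.969723·(-4.770588 − (-3.800000)) / (1.969723 − 6.600000) = -4.770588 − (-1.911790)/(-4.630277) = -5.183477

-5.1835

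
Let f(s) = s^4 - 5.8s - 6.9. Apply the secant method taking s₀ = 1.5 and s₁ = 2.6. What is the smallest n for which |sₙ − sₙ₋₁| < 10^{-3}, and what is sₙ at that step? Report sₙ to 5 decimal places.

f(1.5) = -10.5375000, f(2.6) = 23.7176000
s₂ = 2.6000000 − 23.7176000·(1.1000000)/(34.2551000) = 1.8383803;  |Δ| = 0.7616197
f(1.8383803) = -6.1406254
s₃ = 1.8383803 − (-6.1406254)·(-0.7616197)/(-29.8582254) = 1.9950145;  |Δ| = 0.1566343
f(1.9950145) = -2.6300234
s₄ = 1.9950145 − (-2.6300234)·(0.1566343)/(3.5106020) = 2.1123596;  |Δ| = 0.1173451
f(2.1123596) = 0.7583215
s₅ = 2.1123596 − 0.7583215·(0.1173451)/(3.3883449) = 2.0860974;  |Δ| = 0.0262622
f(2.0860974) = -0.0611799
s₆ = 2.0860974 − (-0.0611799)·(-0.0262622)/(-0.8195014) = 2.0880580;  |Δ| = 0.0019606
f(2.0880580) = -0.0012553
s₇ = 2.0880580 − (-0.0012553)·(0.0019606)/(0.0599246) = 2.0880991;  |Δ| = 0.0000411
|s₇ − s₆| = 0.0000411 < 10^{-3}

n = 7, sₙ = 2.08810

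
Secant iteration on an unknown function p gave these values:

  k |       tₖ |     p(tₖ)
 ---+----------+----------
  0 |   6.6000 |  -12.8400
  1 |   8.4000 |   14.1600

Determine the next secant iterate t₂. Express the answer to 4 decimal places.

7.4560

t₂ = 8.4000 − 14.1600·(8.4000 − 6.6000) / (14.1600 − (-12.8400))
   = 8.4000 − (25.488000)/(27.000000) = 7.456000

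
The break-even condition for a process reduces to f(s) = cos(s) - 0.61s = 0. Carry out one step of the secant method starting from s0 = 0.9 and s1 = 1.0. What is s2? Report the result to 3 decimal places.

f(0.9) = 0.07261, f(1.0) = -0.06970
s2 = 1.00000 − (-0.06970)·(1.00000 − 0.90000) / (-0.06970 − 0.07261) = 1.00000 − (-0.00697)/(-0.14231) = 0.95102

0.951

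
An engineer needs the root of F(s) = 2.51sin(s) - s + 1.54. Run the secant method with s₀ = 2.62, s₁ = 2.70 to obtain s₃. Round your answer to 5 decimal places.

F(2.62) = 0.1706367, F(2.70) = -0.0872765
s₂ = 2.7000000 − (-0.0872765)·(2.7000000 − 2.6200000) / (-0.0872765 − 0.1706367) = 2.7000000 − (-0.0069821)/(-0.2579132) = 2.6729284
F(2.6729284) = 0.0008259
s₃ = 2.6729284 − 0.0008259·(2.6729284 − 2.7000000) / (0.0008259 − (-0.0872765)) = 2.6729284 − (-0.0000224)/(0.0881024) = 2.6731822

2.67318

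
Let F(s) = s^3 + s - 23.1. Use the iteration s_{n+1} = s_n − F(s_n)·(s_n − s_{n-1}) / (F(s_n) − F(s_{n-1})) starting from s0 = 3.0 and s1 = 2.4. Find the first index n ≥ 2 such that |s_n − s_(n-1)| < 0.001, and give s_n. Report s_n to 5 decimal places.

F(3.0) = 6.9000000, F(2.4) = -6.8760000
s2 = 2.4000000 − (-6.8760000)·(-0.6000000)/(-13.7760000) = 2.6994774;  |Δ| = 0.2994774
F(2.6994774) = -0.7289507
s3 = 2.6994774 − (-0.7289507)·(0.2994774)/(6.1470493) = 2.7349910;  |Δ| = 0.0355137
F(2.7349910) = 0.0932048
s4 = 2.7349910 − 0.0932048·(0.0355137)/(0.8221555) = 2.7309650;  |Δ| = 0.0040261
F(2.7309650) = -0.0010351
s5 = 2.7309650 − (-0.0010351)·(-0.0040261)/(-0.0942399) = 2.7310092;  |Δ| = 0.0000442
|s5 − s4| = 0.0000442 < 0.001

n = 5, s_n = 2.73101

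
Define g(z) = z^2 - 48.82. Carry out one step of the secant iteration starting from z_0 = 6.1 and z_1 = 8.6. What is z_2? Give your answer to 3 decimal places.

g(6.1) = -11.61000, g(8.6) = 25.14000
z_2 = 8.60000 − 25.14000·(8.60000 − 6.10000) / (25.14000 − (-11.61000)) = 8.60000 − (62.85000)/(36.75000) = 6.88980

6.890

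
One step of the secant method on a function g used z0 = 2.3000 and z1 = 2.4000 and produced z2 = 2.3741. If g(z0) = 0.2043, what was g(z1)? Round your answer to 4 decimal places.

-0.0714

The secant line through (2.3000, 0.2043) and (2.4000, g(z1)) crosses zero at z2 = 2.3741.
So (2.3000, 0.2043), (2.4000, g(z1)), (2.3741, 0) are collinear:
g(z1) = 0.2043 · (2.4000 − 2.3741) / (2.3000 − 2.3741) = 0.2043 · (0.025900)/(-0.074100) = -0.071409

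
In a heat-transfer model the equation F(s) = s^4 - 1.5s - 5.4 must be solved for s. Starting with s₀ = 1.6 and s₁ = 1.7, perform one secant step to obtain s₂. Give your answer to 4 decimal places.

1.6756

F(1.6) = -1.246400, F(1.7) = 0.402100
s₂ = 1.700000 − 0.402100·(1.700000 − 1.600000) / (0.402100 − (-1.246400)) = 1.700000 − (0.040210)/(1.648500) = 1.675608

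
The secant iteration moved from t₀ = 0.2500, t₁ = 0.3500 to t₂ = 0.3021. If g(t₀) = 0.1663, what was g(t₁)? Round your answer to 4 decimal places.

The secant line through (0.2500, 0.1663) and (0.3500, g(t₁)) crosses zero at t₂ = 0.3021.
So (0.2500, 0.1663), (0.3500, g(t₁)), (0.3021, 0) are collinear:
g(t₁) = 0.1663 · (0.3500 − 0.3021) / (0.2500 − 0.3021) = 0.1663 · (0.047900)/(-0.052100) = -0.152894

-0.1529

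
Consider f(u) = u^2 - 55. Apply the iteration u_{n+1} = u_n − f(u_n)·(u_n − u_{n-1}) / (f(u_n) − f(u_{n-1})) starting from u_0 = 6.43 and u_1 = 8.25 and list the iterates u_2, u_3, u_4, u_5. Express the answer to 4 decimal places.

f(6.43) = -13.655100, f(8.25) = 13.062500
u_2 = 8.250000 − 13.062500·(8.250000 − 6.430000) / (13.062500 − (-13.655100)) = 8.250000 − (23.773750)/(26.717600) = 7.360184
f(7.360184) = -0.827693
u_3 = 7.360184 − (-0.827693)·(7.360184 − 8.250000) / (-0.827693 − 13.062500) = 7.360184 − (0.736494)/(-13.890193) = 7.413207
f(7.413207) = -0.044369
u_4 = 7.413207 − (-0.044369)·(7.413207 − 7.360184) / (-0.044369 − (-0.827693)) = 7.413207 − (-0.002353)/(0.783324) = 7.416210
f(7.416210) = 0.000168
u_5 = 7.416210 − 0.000168·(7.416210 − 7.413207) / (0.000168 − (-0.044369)) = 7.416210 − (0.000001)/(0.044537) = 7.416198

7.3602, 7.4132, 7.4162, 7.4162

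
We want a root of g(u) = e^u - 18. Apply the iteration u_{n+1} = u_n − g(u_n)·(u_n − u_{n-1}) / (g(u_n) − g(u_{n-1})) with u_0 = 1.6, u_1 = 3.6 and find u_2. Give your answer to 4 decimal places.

2.4246

g(1.6) = -13.046968, g(3.6) = 18.598234
u_2 = 3.600000 − 18.598234·(3.600000 − 1.600000) / (18.598234 − (-13.046968)) = 3.600000 − (37.196469)/(31.645202) = 2.424578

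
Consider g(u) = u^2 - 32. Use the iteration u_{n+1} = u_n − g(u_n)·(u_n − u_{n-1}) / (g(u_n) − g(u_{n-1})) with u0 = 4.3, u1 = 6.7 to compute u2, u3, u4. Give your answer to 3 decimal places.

g(4.3) = -13.51000, g(6.7) = 12.89000
u2 = 6.70000 − 12.89000·(6.70000 − 4.30000) / (12.89000 − (-13.51000)) = 6.70000 − (30.93600)/(26.40000) = 5.52818
g(5.52818) = -1.43921
u3 = 5.52818 − (-1.43921)·(5.52818 − 6.70000) / (-1.43921 − 12.89000) = 5.52818 − (1.68649)/(-14.32921) = 5.64588
g(5.64588) = -0.12407
u4 = 5.64588 − (-0.12407)·(5.64588 − 5.52818) / (-0.12407 − (-1.43921)) = 5.64588 − (-0.01460)/(1.31514) = 5.65698

5.528, 5.646, 5.657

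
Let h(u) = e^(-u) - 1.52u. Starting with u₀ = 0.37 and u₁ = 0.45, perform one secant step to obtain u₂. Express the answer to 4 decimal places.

0.4288

h(0.37) = 0.128334, h(0.45) = -0.046372
u₂ = 0.450000 − (-0.046372)·(0.450000 − 0.370000) / (-0.046372 − 0.128334) = 0.450000 − (-0.003710)/(-0.174706) = 0.428766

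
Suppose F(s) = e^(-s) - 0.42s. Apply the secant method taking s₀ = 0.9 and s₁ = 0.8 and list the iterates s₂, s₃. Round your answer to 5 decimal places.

F(0.9) = 0.0285697, F(0.8) = 0.1133290
s₂ = 0.8000000 − 0.1133290·(0.8000000 − 0.9000000) / (0.1133290 − 0.0285697) = 0.8000000 − (-0.0113329)/(0.0847593) = 0.9337068
F(0.9337068) = 0.0009370
s₃ = 0.9337068 − 0.0009370·(0.9337068 − 0.8000000) / (0.0009370 − 0.1133290) = 0.9337068 − (0.0001253)/(-0.1123919) = 0.9348215

0.93371, 0.93482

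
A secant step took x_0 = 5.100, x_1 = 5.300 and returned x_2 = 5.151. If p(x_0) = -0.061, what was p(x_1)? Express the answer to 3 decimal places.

The secant line through (5.100, -0.061) and (5.300, p(x_1)) crosses zero at x_2 = 5.151.
So (5.100, -0.061), (5.300, p(x_1)), (5.151, 0) are collinear:
p(x_1) = -0.061 · (5.300 − 5.151) / (5.100 − 5.151) = -0.061 · (0.14900)/(-0.05100) = 0.17822

0.178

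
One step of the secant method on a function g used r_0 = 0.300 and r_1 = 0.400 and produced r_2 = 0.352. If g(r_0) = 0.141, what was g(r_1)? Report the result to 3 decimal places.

-0.130

The secant line through (0.300, 0.141) and (0.400, g(r_1)) crosses zero at r_2 = 0.352.
So (0.300, 0.141), (0.400, g(r_1)), (0.352, 0) are collinear:
g(r_1) = 0.141 · (0.400 − 0.352) / (0.300 − 0.352) = 0.141 · (0.04800)/(-0.05200) = -0.13015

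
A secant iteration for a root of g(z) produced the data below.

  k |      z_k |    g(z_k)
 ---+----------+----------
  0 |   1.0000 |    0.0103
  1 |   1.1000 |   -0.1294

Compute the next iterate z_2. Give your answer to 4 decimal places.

z_2 = 1.1000 − (-0.1294)·(1.1000 − 1.0000) / (-0.1294 − 0.0103)
   = 1.1000 − (-0.012940)/(-0.139700) = 1.007373

1.0074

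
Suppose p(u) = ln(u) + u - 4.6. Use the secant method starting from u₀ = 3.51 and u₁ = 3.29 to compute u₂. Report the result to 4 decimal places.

3.3820

p(3.51) = 0.165616, p(3.29) = -0.119112
u₂ = 3.290000 − (-0.119112)·(3.290000 − 3.510000) / (-0.119112 − 0.165616) = 3.290000 − (0.026205)/(-0.284728) = 3.382034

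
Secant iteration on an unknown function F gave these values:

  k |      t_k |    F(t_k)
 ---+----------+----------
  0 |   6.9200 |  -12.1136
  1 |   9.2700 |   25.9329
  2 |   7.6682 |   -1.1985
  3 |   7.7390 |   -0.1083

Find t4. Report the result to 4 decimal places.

t4 = 7.7390 − (-0.1083)·(7.7390 − 7.6682) / (-0.1083 − (-1.1985))
   = 7.7390 − (-0.007668)/(1.090200) = 7.746033

7.7460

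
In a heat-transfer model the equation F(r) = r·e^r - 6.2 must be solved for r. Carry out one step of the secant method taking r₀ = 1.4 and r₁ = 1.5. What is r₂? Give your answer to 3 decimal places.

1.450

F(1.4) = -0.52272, F(1.5) = 0.52253
r₂ = 1.50000 − 0.52253·(1.50000 − 1.40000) / (0.52253 − (-0.52272)) = 1.50000 − (0.05225)/(1.04525) = 1.45001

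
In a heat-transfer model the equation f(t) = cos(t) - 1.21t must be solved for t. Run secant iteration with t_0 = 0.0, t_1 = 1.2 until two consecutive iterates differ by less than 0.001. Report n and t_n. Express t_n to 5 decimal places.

n = 5, t_n = 0.65527

f(0.0) = 1.0000000, f(1.2) = -1.0896422
t_2 = 1.2000000 − (-1.0896422)·(1.2000000)/(-2.0896422) = 0.5742610;  |Δ| = 0.6257390
f(0.5742610) = 0.1447382
t_3 = 0.5742610 − 0.1447382·(-0.6257390)/(1.2343804) = 0.6476325;  |Δ| = 0.0733715
f(0.6476325) = 0.0138791
t_4 = 0.6476325 − 0.0138791·(0.0733715)/(-0.1308591) = 0.6554143;  |Δ| = 0.0077819
f(0.6554143) = -0.0002559
t_5 = 0.6554143 − (-0.0002559)·(0.0077819)/(-0.0141350) = 0.6552735;  |Δ| = 0.0001409
|t_5 − t_4| = 0.0001409 < 0.001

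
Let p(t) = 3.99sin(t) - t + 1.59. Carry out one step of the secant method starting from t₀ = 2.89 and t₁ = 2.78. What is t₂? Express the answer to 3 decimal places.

2.826

p(2.89) = -0.30670, p(2.78) = 0.22152
t₂ = 2.78000 − 0.22152·(2.78000 − 2.89000) / (0.22152 − (-0.30670)) = 2.78000 − (-0.02437)/(0.52822) = 2.82613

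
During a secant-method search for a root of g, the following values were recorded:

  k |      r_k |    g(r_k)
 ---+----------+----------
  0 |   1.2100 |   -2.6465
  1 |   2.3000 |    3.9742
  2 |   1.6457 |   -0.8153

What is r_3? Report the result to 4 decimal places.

1.7571

r_3 = 1.6457 − (-0.8153)·(1.6457 − 2.3000) / (-0.8153 − 3.9742)
   = 1.6457 − (0.533451)/(-4.789500) = 1.757079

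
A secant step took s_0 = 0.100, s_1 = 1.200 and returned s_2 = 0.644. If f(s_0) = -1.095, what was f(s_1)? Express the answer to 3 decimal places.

1.119

The secant line through (0.100, -1.095) and (1.200, f(s_1)) crosses zero at s_2 = 0.644.
So (0.100, -1.095), (1.200, f(s_1)), (0.644, 0) are collinear:
f(s_1) = -1.095 · (1.200 − 0.644) / (0.100 − 0.644) = -1.095 · (0.55600)/(-0.54400) = 1.11915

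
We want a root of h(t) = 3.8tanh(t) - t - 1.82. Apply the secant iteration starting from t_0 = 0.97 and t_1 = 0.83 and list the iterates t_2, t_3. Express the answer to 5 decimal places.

0.90535, 0.89848

h(0.97) = 0.0550763, h(0.83) = -0.0641912
t_2 = 0.8300000 − (-0.0641912)·(0.8300000 − 0.9700000) / (-0.0641912 − 0.0550763) = 0.8300000 − (0.0089868)/(-0.1192675) = 0.9053497
h(0.9053497) = 0.0064428
t_3 = 0.9053497 − 0.0064428·(0.9053497 − 0.8300000) / (0.0064428 − (-0.0641912)) = 0.9053497 − (0.0004855)/(0.0706340) = 0.8984768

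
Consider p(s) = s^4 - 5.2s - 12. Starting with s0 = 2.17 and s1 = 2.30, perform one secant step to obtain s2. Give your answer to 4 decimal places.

p(2.17) = -1.110261, p(2.30) = 4.024100
s2 = 2.300000 − 4.024100·(2.300000 − 2.170000) / (4.024100 − (-1.110261)) = 2.300000 − (0.523133)/(5.134361) = 2.198111

2.1981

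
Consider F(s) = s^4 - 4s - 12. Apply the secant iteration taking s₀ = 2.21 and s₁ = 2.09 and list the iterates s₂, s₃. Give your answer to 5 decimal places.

2.12576, 2.12824

F(2.21) = 3.0144328, F(2.09) = -1.2797024
s₂ = 2.0900000 − (-1.2797024)·(2.0900000 − 2.2100000) / (-1.2797024 − 3.0144328) = 2.0900000 − (0.1535643)/(-4.2941352) = 2.1257614
F(2.1257614) = -0.0829361
s₃ = 2.1257614 − (-0.0829361)·(2.1257614 − 2.0900000) / (-0.0829361 − (-1.2797024)) = 2.1257614 − (-0.0029659)/(1.1967663) = 2.1282397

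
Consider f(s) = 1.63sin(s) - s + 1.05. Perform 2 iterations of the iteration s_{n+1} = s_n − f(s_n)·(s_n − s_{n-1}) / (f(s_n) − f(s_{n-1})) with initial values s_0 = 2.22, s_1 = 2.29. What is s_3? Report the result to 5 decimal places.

2.28338

f(2.22) = 0.1284017, f(2.29) = -0.0137012
s_2 = 2.2900000 − (-0.0137012)·(2.2900000 − 2.2200000) / (-0.0137012 − 0.1284017) = 2.2900000 − (-0.0009591)/(-0.1421029) = 2.2832508
f(2.2832508) = 0.0002675
s_3 = 2.2832508 − 0.0002675·(2.2832508 − 2.2900000) / (0.0002675 − (-0.0137012)) = 2.2832508 − (-0.0000018)/(0.0139687) = 2.2833800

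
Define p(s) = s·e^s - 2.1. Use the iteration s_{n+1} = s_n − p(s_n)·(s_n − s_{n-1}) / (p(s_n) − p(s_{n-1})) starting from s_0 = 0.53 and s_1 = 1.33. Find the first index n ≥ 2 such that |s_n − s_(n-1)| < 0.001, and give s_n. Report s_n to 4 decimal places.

p(0.53) = -1.199566, p(1.33) = 2.928788
s_2 = 1.330000 − 2.928788·(0.800000)/(4.128354) = 0.762454;  |Δ| = 0.567546
p(0.762454) = -0.465657
s_3 = 0.762454 − (-0.465657)·(-0.567546)/(-3.394444) = 0.840311;  |Δ| = 0.077857
p(0.840311) = -0.152925
s_4 = 0.840311 − (-0.152925)·(0.077857)/(0.312731) = 0.878383;  |Δ| = 0.038072
p(0.878383) = 0.014272
s_5 = 0.878383 − 0.014272·(0.038072)/(0.167198) = 0.875133;  |Δ| = 0.003250
p(0.875133) = -0.000385
s_6 = 0.875133 − (-0.000385)·(-0.003250)/(-0.014657) = 0.875219;  |Δ| = 0.000085
|s_6 − s_5| = 0.000085 < 0.001

n = 6, s_n = 0.8752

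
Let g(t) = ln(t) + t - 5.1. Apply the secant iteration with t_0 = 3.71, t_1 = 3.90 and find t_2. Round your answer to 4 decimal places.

3.7725

g(3.71) = -0.078968, g(3.90) = 0.160977
t_2 = 3.900000 − 0.160977·(3.900000 − 3.710000) / (0.160977 − (-0.078968)) = 3.900000 − (0.030586)/(0.239945) = 3.772531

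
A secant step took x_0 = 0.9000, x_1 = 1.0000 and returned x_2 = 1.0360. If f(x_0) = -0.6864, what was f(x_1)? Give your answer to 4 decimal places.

The secant line through (0.9000, -0.6864) and (1.0000, f(x_1)) crosses zero at x_2 = 1.0360.
So (0.9000, -0.6864), (1.0000, f(x_1)), (1.0360, 0) are collinear:
f(x_1) = -0.6864 · (1.0000 − 1.0360) / (0.9000 − 1.0360) = -0.6864 · (-0.036000)/(-0.136000) = -0.181694

-0.1817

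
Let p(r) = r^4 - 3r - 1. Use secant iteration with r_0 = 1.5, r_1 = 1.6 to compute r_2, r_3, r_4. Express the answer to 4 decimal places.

p(1.5) = -0.437500, p(1.6) = 0.753600
r_2 = 1.600000 − 0.753600·(1.600000 − 1.500000) / (0.753600 − (-0.437500)) = 1.600000 − (0.075360)/(1.191100) = 1.536731
p(1.536731) = -0.033314
r_3 = 1.536731 − (-0.033314)·(1.536731 − 1.600000) / (-0.033314 − 0.753600) = 1.536731 − (0.002108)/(-0.786914) = 1.539409
p(1.539409) = -0.002366
r_4 = 1.539409 − (-0.002366)·(1.539409 − 1.536731) / (-0.002366 − (-0.033314)) = 1.539409 − (-0.000006)/(0.030948) = 1.539614

1.5367, 1.5394, 1.5396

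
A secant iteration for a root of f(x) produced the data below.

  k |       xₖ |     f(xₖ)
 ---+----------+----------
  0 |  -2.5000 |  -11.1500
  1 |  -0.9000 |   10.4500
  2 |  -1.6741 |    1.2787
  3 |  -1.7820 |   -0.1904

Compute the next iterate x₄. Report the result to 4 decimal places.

-1.7680

x₄ = -1.7820 − (-0.1904)·(-1.7820 − (-1.6741)) / (-0.1904 − 1.2787)
   = -1.7820 − (0.020544)/(-1.469100) = -1.768016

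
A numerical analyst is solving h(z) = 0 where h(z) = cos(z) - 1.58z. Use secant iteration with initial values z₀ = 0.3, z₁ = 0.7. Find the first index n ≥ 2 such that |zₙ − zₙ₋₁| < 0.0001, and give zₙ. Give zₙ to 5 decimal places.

n = 5, zₙ = 0.54215

h(0.3) = 0.4813365, h(0.7) = -0.3411578
z₂ = 0.7000000 − (-0.3411578)·(0.4000000)/(-0.8224943) = 0.5340862;  |Δ| = 0.1659138
h(0.5340862) = 0.0168779
z₃ = 0.5340862 − 0.0168779·(-0.1659138)/(0.3580357) = 0.5419075;  |Δ| = 0.0078212
h(0.5419075) = 0.0005127
z₄ = 0.5419075 − 0.0005127·(0.0078212)/(-0.0163652) = 0.5421525;  |Δ| = 0.0002450
h(0.5421525) = -0.0000008
z₅ = 0.5421525 − (-0.0000008)·(0.0002450)/(-0.0005135) = 0.5421521;  |Δ| = 0.0000004
|z₅ − z₄| = 0.0000004 < 0.0001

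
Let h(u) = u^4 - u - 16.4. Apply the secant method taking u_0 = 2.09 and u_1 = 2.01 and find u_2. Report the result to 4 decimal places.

h(2.09) = 0.590298, h(2.01) = -2.087592
u_2 = 2.010000 − (-2.087592)·(2.010000 − 2.090000) / (-2.087592 − 0.590298) = 2.010000 − (0.167007)/(-2.677890) = 2.072365

2.0724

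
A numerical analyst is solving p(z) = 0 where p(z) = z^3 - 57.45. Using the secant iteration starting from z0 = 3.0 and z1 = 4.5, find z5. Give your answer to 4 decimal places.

3.8586

p(3.0) = -30.450000, p(4.5) = 33.675000
z2 = 4.500000 − 33.675000·(4.500000 − 3.000000) / (33.675000 − (-30.450000)) = 4.500000 − (50.512500)/(64.125000) = 3.712281
p(3.712281) = -6.290956
z3 = 3.712281 − (-6.290956)·(3.712281 − 4.500000) / (-6.290956 − 33.675000) = 3.712281 − (4.955507)/(-39.965956) = 3.836274
p(3.836274) = -0.991566
z4 = 3.836274 − (-0.991566)·(3.836274 − 3.712281) / (-0.991566 − (-6.290956)) = 3.836274 − (-0.122947)/(5.299389) = 3.859474
p(3.859474) = 0.038958
z5 = 3.859474 − 0.038958·(3.859474 − 3.836274) / (0.038958 − (-0.991566)) = 3.859474 − (0.000904)/(1.030524) = 3.858597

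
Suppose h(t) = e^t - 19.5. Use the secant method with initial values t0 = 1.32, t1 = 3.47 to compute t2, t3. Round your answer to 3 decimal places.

2.513, 2.859

h(1.32) = -15.75658, h(3.47) = 12.63674
t2 = 3.47000 − 12.63674·(3.47000 − 1.32000) / (12.63674 − (-15.75658)) = 3.47000 − (27.16900)/(28.39332) = 2.51312
h(2.51312) = -7.15662
t3 = 2.51312 − (-7.15662)·(2.51312 − 3.47000) / (-7.15662 − 12.63674) = 2.51312 − (6.84802)/(-19.79336) = 2.85910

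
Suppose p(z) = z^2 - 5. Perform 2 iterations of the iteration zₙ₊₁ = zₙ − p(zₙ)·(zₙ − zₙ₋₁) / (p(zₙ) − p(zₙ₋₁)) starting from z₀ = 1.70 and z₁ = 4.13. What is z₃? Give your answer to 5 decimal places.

2.18280

p(1.70) = -2.1100000, p(4.13) = 12.0569000
z₂ = 4.1300000 − 12.0569000·(4.1300000 − 1.7000000) / (12.0569000 − (-2.1100000)) = 4.1300000 − (29.2982670)/(14.1669000) = 2.0619211
p(2.0619211) = -0.7484814
z₃ = 2.0619211 − (-0.7484814)·(2.0619211 − 4.1300000) / (-0.7484814 − 12.0569000) = 2.0619211 − (1.5479186)/(-12.8053814) = 2.1828014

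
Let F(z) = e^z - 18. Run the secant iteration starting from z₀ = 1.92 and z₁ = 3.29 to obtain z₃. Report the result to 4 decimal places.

F(1.92) = -11.179042, F(3.29) = 8.842864
z₂ = 3.290000 − 8.842864·(3.290000 − 1.920000) / (8.842864 − (-11.179042)) = 3.290000 − (12.114723)/(20.021905) = 2.684927
F(2.684927) = -3.342875
z₃ = 2.684927 − (-3.342875)·(2.684927 − 3.290000) / (-3.342875 − 8.842864) = 2.684927 − (2.022685)/(-12.185739) = 2.850914

2.8509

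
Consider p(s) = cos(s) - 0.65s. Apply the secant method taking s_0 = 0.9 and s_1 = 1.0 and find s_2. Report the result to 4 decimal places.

p(0.9) = 0.036610, p(1.0) = -0.109698
s_2 = 1.000000 − (-0.109698)·(1.000000 − 0.900000) / (-0.109698 − 0.036610) = 1.000000 − (-0.010970)/(-0.146308) = 0.925023

0.9250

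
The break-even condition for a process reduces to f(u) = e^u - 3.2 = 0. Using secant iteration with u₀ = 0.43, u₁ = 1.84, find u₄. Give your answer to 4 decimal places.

f(0.43) = -1.662742, f(1.84) = 3.096538
u₂ = 1.840000 − 3.096538·(1.840000 − 0.430000) / (3.096538 − (-1.662742)) = 1.840000 − (4.366119)/(4.759281) = 0.922609
f(0.922609) = -0.684153
u₃ = 0.922609 − (-0.684153)·(0.922609 − 1.840000) / (-0.684153 − 3.096538) = 0.922609 − (0.627636)/(-3.780691) = 1.088620
f(1.088620) = -0.229827
u₄ = 1.088620 − (-0.229827)·(1.088620 − 0.922609) / (-0.229827 − (-0.684153)) = 1.088620 − (-0.038154)/(0.454326) = 1.172599

1.1726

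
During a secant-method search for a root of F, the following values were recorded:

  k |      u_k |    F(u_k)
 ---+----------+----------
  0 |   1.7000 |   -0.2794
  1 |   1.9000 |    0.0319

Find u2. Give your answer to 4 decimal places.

1.8795

u2 = 1.9000 − 0.0319·(1.9000 − 1.7000) / (0.0319 − (-0.2794))
   = 1.9000 − (0.006380)/(0.311300) = 1.879505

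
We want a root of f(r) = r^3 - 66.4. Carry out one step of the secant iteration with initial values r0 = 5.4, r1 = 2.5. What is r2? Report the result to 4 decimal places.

f(5.4) = 91.064000, f(2.5) = -50.775000
r2 = 2.500000 − (-50.775000)·(2.500000 − 5.400000) / (-50.775000 − 91.064000) = 2.500000 − (147.247500)/(-141.839000) = 3.538131

3.5381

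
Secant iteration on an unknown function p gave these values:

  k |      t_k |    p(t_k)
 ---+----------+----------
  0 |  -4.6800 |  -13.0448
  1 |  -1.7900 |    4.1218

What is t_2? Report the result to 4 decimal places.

t_2 = -1.7900 − 4.1218·(-1.7900 − (-4.6800)) / (4.1218 − (-13.0448))
   = -1.7900 − (11.912002)/(17.166600) = -2.483906

-2.4839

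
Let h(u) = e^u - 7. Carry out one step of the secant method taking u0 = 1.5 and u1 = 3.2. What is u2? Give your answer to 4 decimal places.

h(1.5) = -2.518311, h(3.2) = 17.532530
u2 = 3.200000 − 17.532530·(3.200000 − 1.500000) / (17.532530 − (-2.518311)) = 3.200000 − (29.805301)/(20.050841) = 1.713514

1.7135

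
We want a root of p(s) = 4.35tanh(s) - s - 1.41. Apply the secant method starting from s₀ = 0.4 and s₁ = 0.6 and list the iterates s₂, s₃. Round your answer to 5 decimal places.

p(0.4) = -0.1572220, p(0.6) = 0.3261656
s₂ = 0.6000000 − 0.3261656·(0.6000000 − 0.4000000) / (0.3261656 − (-0.1572220)) = 0.6000000 − (0.0652331)/(0.4833876) = 0.4650501
p(0.4650501) = 0.0136817
s₃ = 0.4650501 − 0.0136817·(0.4650501 − 0.6000000) / (0.0136817 − 0.3261656) = 0.4650501 − (-0.0018463)/(-0.3124839) = 0.4591415

0.46505, 0.45914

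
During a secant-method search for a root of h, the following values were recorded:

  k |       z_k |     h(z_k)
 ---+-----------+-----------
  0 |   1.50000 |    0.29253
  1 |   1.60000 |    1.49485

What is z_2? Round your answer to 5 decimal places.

z_2 = 1.60000 − 1.49485·(1.60000 − 1.50000) / (1.49485 − 0.29253)
   = 1.60000 − (0.1494850)/(1.2023200) = 1.4756695

1.47567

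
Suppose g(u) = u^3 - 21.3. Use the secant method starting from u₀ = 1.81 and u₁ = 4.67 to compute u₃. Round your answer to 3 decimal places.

2.525

g(1.81) = -15.37026, g(4.67) = 80.54756
u₂ = 4.67000 − 80.54756·(4.67000 − 1.81000) / (80.54756 − (-15.37026)) = 4.67000 − (230.36603)/(95.91782) = 2.26830
g(2.26830) = -9.62921
u₃ = 2.26830 − (-9.62921)·(2.26830 − 4.67000) / (-9.62921 − 80.54756) = 2.26830 − (23.12649)/(-90.17677) = 2.52476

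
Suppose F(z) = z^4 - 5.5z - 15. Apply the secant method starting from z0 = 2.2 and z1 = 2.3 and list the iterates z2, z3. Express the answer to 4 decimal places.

2.2917, 2.2922

F(2.2) = -3.674400, F(2.3) = 0.334100
z2 = 2.300000 − 0.334100·(2.300000 − 2.200000) / (0.334100 − (-3.674400)) = 2.300000 − (0.033410)/(4.008500) = 2.291665
F(2.291665) = -0.023497
z3 = 2.291665 − (-0.023497)·(2.291665 − 2.300000) / (-0.023497 − 0.334100) = 2.291665 − (0.000196)/(-0.357597) = 2.292213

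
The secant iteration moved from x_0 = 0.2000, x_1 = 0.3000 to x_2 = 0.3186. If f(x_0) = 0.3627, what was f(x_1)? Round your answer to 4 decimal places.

The secant line through (0.2000, 0.3627) and (0.3000, f(x_1)) crosses zero at x_2 = 0.3186.
So (0.2000, 0.3627), (0.3000, f(x_1)), (0.3186, 0) are collinear:
f(x_1) = 0.3627 · (0.3000 − 0.3186) / (0.2000 − 0.3186) = 0.3627 · (-0.018600)/(-0.118600) = 0.056882

0.0569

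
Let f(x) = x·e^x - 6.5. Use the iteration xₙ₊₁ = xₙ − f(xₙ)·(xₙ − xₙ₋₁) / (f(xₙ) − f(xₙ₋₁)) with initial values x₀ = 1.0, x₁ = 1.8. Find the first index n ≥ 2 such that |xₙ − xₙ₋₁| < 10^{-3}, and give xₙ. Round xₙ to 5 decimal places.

n = 6, xₙ = 1.47986

f(1.0) = -3.7817182, f(1.8) = 4.3893654
x₂ = 1.8000000 − 4.3893654·(0.8000000)/(8.1710836) = 1.3702538;  |Δ| = 0.4297462
f(1.3702538) = -1.1062022
x₃ = 1.3702538 − (-1.1062022)·(-0.4297462)/(-5.4955677) = 1.4567573;  |Δ| = 0.0865036
f(1.4567573) = -0.2475692
x₄ = 1.4567573 − (-0.2475692)·(0.0865036)/(0.8586330) = 1.4816989;  |Δ| = 0.0249415
f(1.4816989) = 0.0200901
x₅ = 1.4816989 − 0.0200901·(0.0249415)/(0.2676593) = 1.4798268;  |Δ| = 0.0018721
f(1.4798268) = -0.0003271
x₆ = 1.4798268 − (-0.0003271)·(-0.0018721)/(-0.0204171) = 1.4798568;  |Δ| = 0.0000300
|x₆ − x₅| = 0.0000300 < 10^{-3}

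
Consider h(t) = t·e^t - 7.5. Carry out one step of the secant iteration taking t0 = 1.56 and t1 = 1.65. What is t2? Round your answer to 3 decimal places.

1.566

h(1.56) = -0.07624, h(1.65) = 1.09152
t2 = 1.65000 − 1.09152·(1.65000 − 1.56000) / (1.09152 − (-0.07624)) = 1.65000 − (0.09824)/(1.16776) = 1.56588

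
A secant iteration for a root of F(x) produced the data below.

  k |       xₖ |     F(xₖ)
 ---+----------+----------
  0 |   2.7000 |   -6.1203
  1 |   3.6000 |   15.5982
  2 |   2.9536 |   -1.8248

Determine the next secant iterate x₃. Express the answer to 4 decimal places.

3.0213

x₃ = 2.9536 − (-1.8248)·(2.9536 − 3.6000) / (-1.8248 − 15.5982)
   = 2.9536 − (1.179551)/(-17.423000) = 3.021301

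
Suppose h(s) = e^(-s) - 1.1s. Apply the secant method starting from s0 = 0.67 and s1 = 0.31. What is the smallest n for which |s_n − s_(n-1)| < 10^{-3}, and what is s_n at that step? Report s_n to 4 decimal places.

h(0.67) = -0.225291, h(0.31) = 0.392447
s2 = 0.310000 − 0.392447·(-0.360000)/(0.617738) = 0.538707;  |Δ| = 0.228707
h(0.538707) = -0.009075
s3 = 0.538707 − (-0.009075)·(0.228707)/(-0.401522) = 0.533538;  |Δ| = 0.005169
h(0.533538) = -0.000365
s4 = 0.533538 − (-0.000365)·(-0.005169)/(0.008710) = 0.533321;  |Δ| = 0.000217
|s4 − s3| = 0.000217 < 10^{-3}

n = 4, s_n = 0.5333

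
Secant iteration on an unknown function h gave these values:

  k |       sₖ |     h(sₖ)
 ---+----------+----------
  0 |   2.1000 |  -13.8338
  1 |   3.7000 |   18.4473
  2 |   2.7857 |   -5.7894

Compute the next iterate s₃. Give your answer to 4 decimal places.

3.0041

s₃ = 2.7857 − (-5.7894)·(2.7857 − 3.7000) / (-5.7894 − 18.4473)
   = 2.7857 − (5.293248)/(-24.236700) = 3.004098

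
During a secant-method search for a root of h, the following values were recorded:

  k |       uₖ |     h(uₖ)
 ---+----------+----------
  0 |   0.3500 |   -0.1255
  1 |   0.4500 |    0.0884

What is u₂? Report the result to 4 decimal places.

u₂ = 0.4500 − 0.0884·(0.4500 − 0.3500) / (0.0884 − (-0.1255))
   = 0.4500 − (0.008840)/(0.213900) = 0.408672

0.4087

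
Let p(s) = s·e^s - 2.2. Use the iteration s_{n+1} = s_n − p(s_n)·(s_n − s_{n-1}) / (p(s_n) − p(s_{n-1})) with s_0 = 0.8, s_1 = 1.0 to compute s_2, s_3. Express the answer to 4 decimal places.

0.8895, 0.8965

p(0.8) = -0.419567, p(1.0) = 0.518282
s_2 = 1.000000 − 0.518282·(1.000000 − 0.800000) / (0.518282 − (-0.419567)) = 1.000000 − (0.103656)/(0.937849) = 0.889474
p(0.889474) = -0.035153
s_3 = 0.889474 − (-0.035153)·(0.889474 − 1.000000) / (-0.035153 − 0.518282) = 0.889474 − (0.003885)/(-0.553435) = 0.896495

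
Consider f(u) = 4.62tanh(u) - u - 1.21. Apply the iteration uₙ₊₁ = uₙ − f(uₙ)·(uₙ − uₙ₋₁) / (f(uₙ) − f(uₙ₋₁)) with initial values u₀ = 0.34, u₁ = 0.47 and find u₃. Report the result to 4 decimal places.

0.3519

f(0.34) = -0.037054, f(0.47) = 0.344481
u₂ = 0.470000 − 0.344481·(0.470000 − 0.340000) / (0.344481 − (-0.037054)) = 0.470000 − (0.044783)/(0.381535) = 0.352626
f(0.352626) = 0.002177
u₃ = 0.352626 − 0.002177·(0.352626 − 0.470000) / (0.002177 − 0.344481) = 0.352626 − (-0.000256)/(-0.342303) = 0.351879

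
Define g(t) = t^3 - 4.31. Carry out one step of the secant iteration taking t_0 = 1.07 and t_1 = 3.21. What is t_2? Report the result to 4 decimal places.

g(1.07) = -3.084957, g(3.21) = 28.766161
t_2 = 3.210000 − 28.766161·(3.210000 − 1.070000) / (28.766161 − (-3.084957)) = 3.210000 − (61.559585)/(31.851118) = 1.277271

1.2773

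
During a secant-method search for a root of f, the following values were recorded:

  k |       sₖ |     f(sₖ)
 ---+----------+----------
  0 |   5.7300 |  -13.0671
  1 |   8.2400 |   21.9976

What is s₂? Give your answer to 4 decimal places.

s₂ = 8.2400 − 21.9976·(8.2400 − 5.7300) / (21.9976 − (-13.0671))
   = 8.2400 − (55.213976)/(35.064700) = 6.665369

6.6654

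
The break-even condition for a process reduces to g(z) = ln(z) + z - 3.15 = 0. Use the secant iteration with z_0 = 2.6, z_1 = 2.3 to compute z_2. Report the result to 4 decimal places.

2.3121

g(2.6) = 0.405511, g(2.3) = -0.017091
z_2 = 2.300000 − (-0.017091)·(2.300000 − 2.600000) / (-0.017091 − 0.405511) = 2.300000 − (0.005127)/(-0.422602) = 2.312133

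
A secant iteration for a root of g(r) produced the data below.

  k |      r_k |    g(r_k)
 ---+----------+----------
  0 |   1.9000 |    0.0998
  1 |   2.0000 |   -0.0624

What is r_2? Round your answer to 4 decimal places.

1.9615

r_2 = 2.0000 − (-0.0624)·(2.0000 − 1.9000) / (-0.0624 − 0.0998)
   = 2.0000 − (-0.006240)/(-0.162200) = 1.961529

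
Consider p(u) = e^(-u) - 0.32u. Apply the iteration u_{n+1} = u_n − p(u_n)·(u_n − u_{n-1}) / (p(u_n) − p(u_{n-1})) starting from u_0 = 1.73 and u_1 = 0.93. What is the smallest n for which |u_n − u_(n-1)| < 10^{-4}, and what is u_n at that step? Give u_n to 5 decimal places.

p(1.73) = -0.3763156, p(0.93) = 0.0969537
u_2 = 0.9300000 − 0.0969537·(-0.8000000)/(0.4732693) = 1.0938876;  |Δ| = 0.1638876
p(1.0938876) = -0.0151321
u_3 = 1.0938876 − (-0.0151321)·(0.1638876)/(-0.1120858) = 1.0717621;  |Δ| = 0.0221255
p(1.0717621) = -0.0005592
u_4 = 1.0717621 − (-0.0005592)·(-0.0221255)/(0.0145729) = 1.0709130;  |Δ| = 0.0008490
p(1.0709130) = 0.0000033
u_5 = 1.0709130 − 0.0000033·(-0.0008490)/(0.0005625) = 1.0709180;  |Δ| = 0.0000050
|u_5 − u_4| = 0.0000050 < 10^{-4}

n = 5, u_n = 1.07092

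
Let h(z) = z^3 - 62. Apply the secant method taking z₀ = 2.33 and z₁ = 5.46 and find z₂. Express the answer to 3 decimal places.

h(2.33) = -49.35066, h(5.46) = 100.77134
z₂ = 5.46000 − 100.77134·(5.46000 − 2.33000) / (100.77134 − (-49.35066)) = 5.46000 − (315.41428)/(150.12200) = 3.35895

3.359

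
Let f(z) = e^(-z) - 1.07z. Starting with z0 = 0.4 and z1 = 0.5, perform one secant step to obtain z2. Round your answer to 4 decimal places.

f(0.4) = 0.242320, f(0.5) = 0.071531
z2 = 0.500000 − 0.071531·(0.500000 − 0.400000) / (0.071531 − 0.242320) = 0.500000 − (0.007153)/(-0.170789) = 0.541882

0.5419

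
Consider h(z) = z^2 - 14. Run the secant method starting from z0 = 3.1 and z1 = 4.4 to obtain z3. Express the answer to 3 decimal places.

h(3.1) = -4.39000, h(4.4) = 5.36000
z2 = 4.40000 − 5.36000·(4.40000 − 3.10000) / (5.36000 − (-4.39000)) = 4.40000 − (6.96800)/(9.75000) = 3.68533
h(3.68533) = -0.41832
z3 = 3.68533 − (-0.41832)·(3.68533 − 4.40000) / (-0.41832 − 5.36000) = 3.68533 − (0.29896)/(-5.77832) = 3.73707

3.737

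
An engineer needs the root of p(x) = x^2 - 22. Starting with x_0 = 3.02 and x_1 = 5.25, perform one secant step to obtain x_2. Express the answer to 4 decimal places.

p(3.02) = -12.879600, p(5.25) = 5.562500
x_2 = 5.250000 − 5.562500·(5.250000 − 3.020000) / (5.562500 − (-12.879600)) = 5.250000 − (12.404375)/(18.442100) = 4.577388

4.5774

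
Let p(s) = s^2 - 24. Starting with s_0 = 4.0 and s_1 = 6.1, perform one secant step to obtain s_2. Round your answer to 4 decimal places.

p(4.0) = -8.000000, p(6.1) = 13.210000
s_2 = 6.100000 − 13.210000·(6.100000 − 4.000000) / (13.210000 − (-8.000000)) = 6.100000 − (27.741000)/(21.210000) = 4.792079

4.7921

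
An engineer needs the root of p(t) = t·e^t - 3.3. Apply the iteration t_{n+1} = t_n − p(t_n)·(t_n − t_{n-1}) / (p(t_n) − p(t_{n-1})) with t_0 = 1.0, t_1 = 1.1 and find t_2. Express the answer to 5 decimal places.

p(1.0) = -0.5817182, p(1.1) = 0.0045826
t_2 = 1.1000000 − 0.0045826·(1.1000000 − 1.0000000) / (0.0045826 − (-0.5817182)) = 1.1000000 − (0.0004583)/(0.5863008) = 1.0992184

1.09922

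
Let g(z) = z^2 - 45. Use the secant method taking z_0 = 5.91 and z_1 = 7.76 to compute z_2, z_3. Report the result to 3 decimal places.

6.647, 6.704

g(5.91) = -10.07190, g(7.76) = 15.21760
z_2 = 7.76000 − 15.21760·(7.76000 − 5.91000) / (15.21760 − (-10.07190)) = 7.76000 − (28.15256)/(25.28950) = 6.64679
g(6.64679) = -0.82020
z_3 = 6.64679 − (-0.82020)·(6.64679 − 7.76000) / (-0.82020 − 15.21760) = 6.64679 − (0.91306)/(-16.03780) = 6.70372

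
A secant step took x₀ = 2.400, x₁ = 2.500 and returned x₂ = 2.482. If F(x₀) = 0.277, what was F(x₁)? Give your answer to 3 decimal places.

The secant line through (2.400, 0.277) and (2.500, F(x₁)) crosses zero at x₂ = 2.482.
So (2.400, 0.277), (2.500, F(x₁)), (2.482, 0) are collinear:
F(x₁) = 0.277 · (2.500 − 2.482) / (2.400 − 2.482) = 0.277 · (0.01800)/(-0.08200) = -0.06080

-0.061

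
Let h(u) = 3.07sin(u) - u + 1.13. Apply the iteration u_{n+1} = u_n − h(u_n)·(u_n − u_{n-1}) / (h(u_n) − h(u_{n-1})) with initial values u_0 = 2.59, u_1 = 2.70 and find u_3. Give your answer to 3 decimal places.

h(2.59) = 0.14882, h(2.70) = -0.25794
u_2 = 2.70000 − (-0.25794)·(2.70000 − 2.59000) / (-0.25794 − 0.14882) = 2.70000 − (-0.02837)/(-0.40676) = 2.63024
h(2.63024) = 0.00207
u_3 = 2.63024 − 0.00207·(2.63024 − 2.70000) / (0.00207 − (-0.25794)) = 2.63024 − (-0.00014)/(0.26001) = 2.63080

2.631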